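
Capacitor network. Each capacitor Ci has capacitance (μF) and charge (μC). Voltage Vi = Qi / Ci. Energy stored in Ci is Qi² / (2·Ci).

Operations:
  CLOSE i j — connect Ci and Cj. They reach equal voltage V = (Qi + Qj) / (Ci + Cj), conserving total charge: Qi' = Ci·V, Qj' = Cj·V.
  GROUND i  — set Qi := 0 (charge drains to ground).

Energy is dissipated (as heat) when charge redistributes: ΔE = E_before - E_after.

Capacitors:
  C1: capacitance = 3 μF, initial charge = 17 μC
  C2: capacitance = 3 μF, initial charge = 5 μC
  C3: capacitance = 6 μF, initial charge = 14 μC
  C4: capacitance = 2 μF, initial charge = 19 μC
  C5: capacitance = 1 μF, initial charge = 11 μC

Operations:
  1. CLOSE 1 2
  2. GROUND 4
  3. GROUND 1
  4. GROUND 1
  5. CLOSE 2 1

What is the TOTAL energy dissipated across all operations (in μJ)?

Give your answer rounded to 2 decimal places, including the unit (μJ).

Answer: 132.50 μJ

Derivation:
Initial: C1(3μF, Q=17μC, V=5.67V), C2(3μF, Q=5μC, V=1.67V), C3(6μF, Q=14μC, V=2.33V), C4(2μF, Q=19μC, V=9.50V), C5(1μF, Q=11μC, V=11.00V)
Op 1: CLOSE 1-2: Q_total=22.00, C_total=6.00, V=3.67; Q1=11.00, Q2=11.00; dissipated=12.000
Op 2: GROUND 4: Q4=0; energy lost=90.250
Op 3: GROUND 1: Q1=0; energy lost=20.167
Op 4: GROUND 1: Q1=0; energy lost=0.000
Op 5: CLOSE 2-1: Q_total=11.00, C_total=6.00, V=1.83; Q2=5.50, Q1=5.50; dissipated=10.083
Total dissipated: 132.500 μJ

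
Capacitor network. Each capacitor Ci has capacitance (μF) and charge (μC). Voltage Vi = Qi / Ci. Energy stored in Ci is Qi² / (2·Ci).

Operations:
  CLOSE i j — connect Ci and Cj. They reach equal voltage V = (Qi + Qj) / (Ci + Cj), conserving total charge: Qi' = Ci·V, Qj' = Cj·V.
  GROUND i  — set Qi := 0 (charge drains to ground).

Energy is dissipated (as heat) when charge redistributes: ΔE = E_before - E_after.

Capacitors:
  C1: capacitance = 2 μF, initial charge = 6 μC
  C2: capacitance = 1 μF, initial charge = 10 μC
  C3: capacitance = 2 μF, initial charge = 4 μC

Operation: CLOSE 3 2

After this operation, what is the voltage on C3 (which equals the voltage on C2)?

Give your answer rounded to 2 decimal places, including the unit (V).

Initial: C1(2μF, Q=6μC, V=3.00V), C2(1μF, Q=10μC, V=10.00V), C3(2μF, Q=4μC, V=2.00V)
Op 1: CLOSE 3-2: Q_total=14.00, C_total=3.00, V=4.67; Q3=9.33, Q2=4.67; dissipated=21.333

Answer: 4.67 V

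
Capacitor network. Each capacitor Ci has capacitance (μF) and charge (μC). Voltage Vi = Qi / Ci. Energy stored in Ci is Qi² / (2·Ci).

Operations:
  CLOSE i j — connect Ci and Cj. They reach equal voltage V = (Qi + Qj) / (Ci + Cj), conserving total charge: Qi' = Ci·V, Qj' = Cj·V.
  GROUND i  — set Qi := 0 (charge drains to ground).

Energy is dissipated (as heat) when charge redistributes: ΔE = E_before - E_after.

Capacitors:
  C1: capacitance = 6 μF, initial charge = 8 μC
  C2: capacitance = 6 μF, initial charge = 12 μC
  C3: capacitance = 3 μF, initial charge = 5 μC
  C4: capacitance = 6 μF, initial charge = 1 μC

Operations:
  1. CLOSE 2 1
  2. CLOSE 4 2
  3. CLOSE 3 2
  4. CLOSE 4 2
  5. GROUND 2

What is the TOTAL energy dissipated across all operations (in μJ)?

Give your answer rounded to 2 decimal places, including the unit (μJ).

Initial: C1(6μF, Q=8μC, V=1.33V), C2(6μF, Q=12μC, V=2.00V), C3(3μF, Q=5μC, V=1.67V), C4(6μF, Q=1μC, V=0.17V)
Op 1: CLOSE 2-1: Q_total=20.00, C_total=12.00, V=1.67; Q2=10.00, Q1=10.00; dissipated=0.667
Op 2: CLOSE 4-2: Q_total=11.00, C_total=12.00, V=0.92; Q4=5.50, Q2=5.50; dissipated=3.375
Op 3: CLOSE 3-2: Q_total=10.50, C_total=9.00, V=1.17; Q3=3.50, Q2=7.00; dissipated=0.562
Op 4: CLOSE 4-2: Q_total=12.50, C_total=12.00, V=1.04; Q4=6.25, Q2=6.25; dissipated=0.094
Op 5: GROUND 2: Q2=0; energy lost=3.255
Total dissipated: 7.953 μJ

Answer: 7.95 μJ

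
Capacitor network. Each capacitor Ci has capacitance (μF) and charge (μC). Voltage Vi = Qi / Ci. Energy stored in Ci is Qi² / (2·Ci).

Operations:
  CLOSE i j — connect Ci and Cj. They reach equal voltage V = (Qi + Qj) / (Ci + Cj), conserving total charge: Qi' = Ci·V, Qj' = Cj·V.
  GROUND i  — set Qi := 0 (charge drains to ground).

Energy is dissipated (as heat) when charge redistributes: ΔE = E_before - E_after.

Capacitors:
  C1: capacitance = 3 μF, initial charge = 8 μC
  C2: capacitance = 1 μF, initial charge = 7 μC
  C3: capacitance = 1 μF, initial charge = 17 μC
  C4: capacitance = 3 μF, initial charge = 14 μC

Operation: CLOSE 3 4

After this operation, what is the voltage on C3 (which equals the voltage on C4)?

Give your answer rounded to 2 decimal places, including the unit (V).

Answer: 7.75 V

Derivation:
Initial: C1(3μF, Q=8μC, V=2.67V), C2(1μF, Q=7μC, V=7.00V), C3(1μF, Q=17μC, V=17.00V), C4(3μF, Q=14μC, V=4.67V)
Op 1: CLOSE 3-4: Q_total=31.00, C_total=4.00, V=7.75; Q3=7.75, Q4=23.25; dissipated=57.042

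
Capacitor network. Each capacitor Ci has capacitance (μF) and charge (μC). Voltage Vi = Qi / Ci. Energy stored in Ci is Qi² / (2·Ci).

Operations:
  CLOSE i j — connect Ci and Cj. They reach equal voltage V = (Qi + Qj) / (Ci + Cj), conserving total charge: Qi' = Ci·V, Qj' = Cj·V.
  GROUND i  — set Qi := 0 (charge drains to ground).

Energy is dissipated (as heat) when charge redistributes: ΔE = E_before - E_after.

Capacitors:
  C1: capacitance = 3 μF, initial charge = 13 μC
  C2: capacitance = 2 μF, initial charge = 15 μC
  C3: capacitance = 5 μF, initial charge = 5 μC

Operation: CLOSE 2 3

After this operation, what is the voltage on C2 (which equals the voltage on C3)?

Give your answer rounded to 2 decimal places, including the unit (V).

Answer: 2.86 V

Derivation:
Initial: C1(3μF, Q=13μC, V=4.33V), C2(2μF, Q=15μC, V=7.50V), C3(5μF, Q=5μC, V=1.00V)
Op 1: CLOSE 2-3: Q_total=20.00, C_total=7.00, V=2.86; Q2=5.71, Q3=14.29; dissipated=30.179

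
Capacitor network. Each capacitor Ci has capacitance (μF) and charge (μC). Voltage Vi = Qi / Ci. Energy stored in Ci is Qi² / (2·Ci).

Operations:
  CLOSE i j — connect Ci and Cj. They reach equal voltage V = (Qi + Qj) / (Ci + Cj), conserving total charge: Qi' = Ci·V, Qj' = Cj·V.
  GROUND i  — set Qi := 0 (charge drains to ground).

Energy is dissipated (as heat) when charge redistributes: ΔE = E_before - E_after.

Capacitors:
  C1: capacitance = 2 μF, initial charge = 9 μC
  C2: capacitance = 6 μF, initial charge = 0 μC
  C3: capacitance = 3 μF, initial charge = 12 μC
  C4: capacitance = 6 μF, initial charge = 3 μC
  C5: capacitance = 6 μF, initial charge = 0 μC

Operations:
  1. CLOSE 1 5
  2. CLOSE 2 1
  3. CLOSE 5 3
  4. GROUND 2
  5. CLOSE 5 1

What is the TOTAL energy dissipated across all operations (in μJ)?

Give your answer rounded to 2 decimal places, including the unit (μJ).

Initial: C1(2μF, Q=9μC, V=4.50V), C2(6μF, Q=0μC, V=0.00V), C3(3μF, Q=12μC, V=4.00V), C4(6μF, Q=3μC, V=0.50V), C5(6μF, Q=0μC, V=0.00V)
Op 1: CLOSE 1-5: Q_total=9.00, C_total=8.00, V=1.12; Q1=2.25, Q5=6.75; dissipated=15.188
Op 2: CLOSE 2-1: Q_total=2.25, C_total=8.00, V=0.28; Q2=1.69, Q1=0.56; dissipated=0.949
Op 3: CLOSE 5-3: Q_total=18.75, C_total=9.00, V=2.08; Q5=12.50, Q3=6.25; dissipated=8.266
Op 4: GROUND 2: Q2=0; energy lost=0.237
Op 5: CLOSE 5-1: Q_total=13.06, C_total=8.00, V=1.63; Q5=9.80, Q1=3.27; dissipated=2.436
Total dissipated: 27.075 μJ

Answer: 27.08 μJ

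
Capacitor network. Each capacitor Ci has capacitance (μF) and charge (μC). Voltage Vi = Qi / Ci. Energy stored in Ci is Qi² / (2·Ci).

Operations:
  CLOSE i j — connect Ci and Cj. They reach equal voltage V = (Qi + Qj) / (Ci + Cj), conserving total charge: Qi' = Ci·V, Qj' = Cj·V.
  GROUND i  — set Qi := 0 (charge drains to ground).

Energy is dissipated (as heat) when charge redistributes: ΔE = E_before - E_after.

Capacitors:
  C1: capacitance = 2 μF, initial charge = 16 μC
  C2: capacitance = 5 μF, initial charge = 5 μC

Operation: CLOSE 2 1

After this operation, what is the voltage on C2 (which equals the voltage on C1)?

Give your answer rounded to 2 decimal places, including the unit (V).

Initial: C1(2μF, Q=16μC, V=8.00V), C2(5μF, Q=5μC, V=1.00V)
Op 1: CLOSE 2-1: Q_total=21.00, C_total=7.00, V=3.00; Q2=15.00, Q1=6.00; dissipated=35.000

Answer: 3.00 V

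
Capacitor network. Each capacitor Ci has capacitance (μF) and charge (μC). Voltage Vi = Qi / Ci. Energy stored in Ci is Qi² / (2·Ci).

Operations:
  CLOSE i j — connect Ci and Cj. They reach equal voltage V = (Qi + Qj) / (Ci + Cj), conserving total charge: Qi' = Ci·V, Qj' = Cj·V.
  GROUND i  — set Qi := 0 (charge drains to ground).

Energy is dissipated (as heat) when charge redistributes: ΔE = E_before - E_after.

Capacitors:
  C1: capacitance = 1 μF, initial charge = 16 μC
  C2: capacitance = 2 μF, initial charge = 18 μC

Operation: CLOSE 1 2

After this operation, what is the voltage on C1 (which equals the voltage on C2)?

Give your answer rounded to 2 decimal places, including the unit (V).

Initial: C1(1μF, Q=16μC, V=16.00V), C2(2μF, Q=18μC, V=9.00V)
Op 1: CLOSE 1-2: Q_total=34.00, C_total=3.00, V=11.33; Q1=11.33, Q2=22.67; dissipated=16.333

Answer: 11.33 V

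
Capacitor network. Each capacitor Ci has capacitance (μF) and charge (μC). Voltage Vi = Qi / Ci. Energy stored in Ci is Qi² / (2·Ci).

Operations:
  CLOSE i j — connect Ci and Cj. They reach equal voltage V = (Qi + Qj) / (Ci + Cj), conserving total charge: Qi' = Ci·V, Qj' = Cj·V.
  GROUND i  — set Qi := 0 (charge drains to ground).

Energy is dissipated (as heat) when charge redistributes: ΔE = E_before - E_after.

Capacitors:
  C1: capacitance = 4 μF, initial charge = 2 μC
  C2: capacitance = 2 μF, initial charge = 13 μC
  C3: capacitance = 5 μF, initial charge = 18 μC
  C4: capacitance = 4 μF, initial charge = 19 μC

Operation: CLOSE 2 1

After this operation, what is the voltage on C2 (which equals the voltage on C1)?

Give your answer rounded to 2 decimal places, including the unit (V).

Initial: C1(4μF, Q=2μC, V=0.50V), C2(2μF, Q=13μC, V=6.50V), C3(5μF, Q=18μC, V=3.60V), C4(4μF, Q=19μC, V=4.75V)
Op 1: CLOSE 2-1: Q_total=15.00, C_total=6.00, V=2.50; Q2=5.00, Q1=10.00; dissipated=24.000

Answer: 2.50 V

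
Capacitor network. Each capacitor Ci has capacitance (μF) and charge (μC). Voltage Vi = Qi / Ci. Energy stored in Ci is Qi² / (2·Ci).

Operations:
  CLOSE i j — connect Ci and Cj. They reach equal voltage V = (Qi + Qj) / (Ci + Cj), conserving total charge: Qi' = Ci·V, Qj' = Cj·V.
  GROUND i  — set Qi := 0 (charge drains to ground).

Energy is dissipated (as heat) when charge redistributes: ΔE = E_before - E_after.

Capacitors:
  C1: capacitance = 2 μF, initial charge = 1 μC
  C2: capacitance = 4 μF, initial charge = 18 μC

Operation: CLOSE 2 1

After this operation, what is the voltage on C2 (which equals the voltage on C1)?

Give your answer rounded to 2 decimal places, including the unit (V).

Initial: C1(2μF, Q=1μC, V=0.50V), C2(4μF, Q=18μC, V=4.50V)
Op 1: CLOSE 2-1: Q_total=19.00, C_total=6.00, V=3.17; Q2=12.67, Q1=6.33; dissipated=10.667

Answer: 3.17 V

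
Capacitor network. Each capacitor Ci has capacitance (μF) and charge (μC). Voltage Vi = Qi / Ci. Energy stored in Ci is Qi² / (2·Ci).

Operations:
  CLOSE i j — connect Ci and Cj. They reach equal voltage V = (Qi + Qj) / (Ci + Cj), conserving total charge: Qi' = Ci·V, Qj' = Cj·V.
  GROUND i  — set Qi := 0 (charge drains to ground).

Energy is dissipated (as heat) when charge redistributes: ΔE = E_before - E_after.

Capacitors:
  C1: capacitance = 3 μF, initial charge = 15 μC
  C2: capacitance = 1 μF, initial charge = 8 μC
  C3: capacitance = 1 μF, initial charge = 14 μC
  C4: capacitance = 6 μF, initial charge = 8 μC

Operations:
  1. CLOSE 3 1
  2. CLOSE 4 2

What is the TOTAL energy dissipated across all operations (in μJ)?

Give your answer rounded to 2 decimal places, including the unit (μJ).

Answer: 49.42 μJ

Derivation:
Initial: C1(3μF, Q=15μC, V=5.00V), C2(1μF, Q=8μC, V=8.00V), C3(1μF, Q=14μC, V=14.00V), C4(6μF, Q=8μC, V=1.33V)
Op 1: CLOSE 3-1: Q_total=29.00, C_total=4.00, V=7.25; Q3=7.25, Q1=21.75; dissipated=30.375
Op 2: CLOSE 4-2: Q_total=16.00, C_total=7.00, V=2.29; Q4=13.71, Q2=2.29; dissipated=19.048
Total dissipated: 49.423 μJ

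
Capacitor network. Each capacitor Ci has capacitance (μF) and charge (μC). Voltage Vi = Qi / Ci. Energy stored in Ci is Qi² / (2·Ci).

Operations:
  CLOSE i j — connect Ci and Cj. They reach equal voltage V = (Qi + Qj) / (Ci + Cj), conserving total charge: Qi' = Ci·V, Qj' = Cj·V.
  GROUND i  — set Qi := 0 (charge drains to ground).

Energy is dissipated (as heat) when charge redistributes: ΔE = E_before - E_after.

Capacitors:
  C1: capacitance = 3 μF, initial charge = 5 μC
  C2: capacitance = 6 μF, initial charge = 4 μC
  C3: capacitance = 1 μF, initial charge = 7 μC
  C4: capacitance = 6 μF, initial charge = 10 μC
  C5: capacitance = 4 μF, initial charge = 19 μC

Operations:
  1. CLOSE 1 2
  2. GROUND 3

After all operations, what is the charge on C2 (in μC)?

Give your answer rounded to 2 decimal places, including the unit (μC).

Answer: 6.00 μC

Derivation:
Initial: C1(3μF, Q=5μC, V=1.67V), C2(6μF, Q=4μC, V=0.67V), C3(1μF, Q=7μC, V=7.00V), C4(6μF, Q=10μC, V=1.67V), C5(4μF, Q=19μC, V=4.75V)
Op 1: CLOSE 1-2: Q_total=9.00, C_total=9.00, V=1.00; Q1=3.00, Q2=6.00; dissipated=1.000
Op 2: GROUND 3: Q3=0; energy lost=24.500
Final charges: Q1=3.00, Q2=6.00, Q3=0.00, Q4=10.00, Q5=19.00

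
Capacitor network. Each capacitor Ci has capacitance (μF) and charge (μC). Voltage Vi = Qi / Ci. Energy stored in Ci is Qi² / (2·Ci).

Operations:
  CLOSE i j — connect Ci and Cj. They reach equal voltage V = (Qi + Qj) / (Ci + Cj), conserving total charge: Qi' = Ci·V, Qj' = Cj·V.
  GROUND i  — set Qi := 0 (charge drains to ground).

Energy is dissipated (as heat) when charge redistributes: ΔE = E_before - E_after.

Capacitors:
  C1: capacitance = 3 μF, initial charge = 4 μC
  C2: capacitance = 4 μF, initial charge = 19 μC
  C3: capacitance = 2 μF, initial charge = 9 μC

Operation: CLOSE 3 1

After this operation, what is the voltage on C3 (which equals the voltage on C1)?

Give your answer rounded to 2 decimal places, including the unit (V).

Answer: 2.60 V

Derivation:
Initial: C1(3μF, Q=4μC, V=1.33V), C2(4μF, Q=19μC, V=4.75V), C3(2μF, Q=9μC, V=4.50V)
Op 1: CLOSE 3-1: Q_total=13.00, C_total=5.00, V=2.60; Q3=5.20, Q1=7.80; dissipated=6.017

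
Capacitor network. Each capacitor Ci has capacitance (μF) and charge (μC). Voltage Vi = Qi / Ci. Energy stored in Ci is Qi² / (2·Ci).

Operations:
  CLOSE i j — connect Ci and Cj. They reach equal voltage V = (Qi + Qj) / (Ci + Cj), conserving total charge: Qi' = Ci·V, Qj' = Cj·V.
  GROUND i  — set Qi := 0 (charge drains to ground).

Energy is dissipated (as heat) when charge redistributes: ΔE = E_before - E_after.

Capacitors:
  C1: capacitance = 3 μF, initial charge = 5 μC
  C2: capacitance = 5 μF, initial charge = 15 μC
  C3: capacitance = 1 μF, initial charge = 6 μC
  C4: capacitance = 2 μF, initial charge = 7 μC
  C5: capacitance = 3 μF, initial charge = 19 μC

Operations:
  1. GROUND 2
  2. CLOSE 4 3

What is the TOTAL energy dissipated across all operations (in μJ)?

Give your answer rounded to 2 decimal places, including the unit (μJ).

Answer: 24.58 μJ

Derivation:
Initial: C1(3μF, Q=5μC, V=1.67V), C2(5μF, Q=15μC, V=3.00V), C3(1μF, Q=6μC, V=6.00V), C4(2μF, Q=7μC, V=3.50V), C5(3μF, Q=19μC, V=6.33V)
Op 1: GROUND 2: Q2=0; energy lost=22.500
Op 2: CLOSE 4-3: Q_total=13.00, C_total=3.00, V=4.33; Q4=8.67, Q3=4.33; dissipated=2.083
Total dissipated: 24.583 μJ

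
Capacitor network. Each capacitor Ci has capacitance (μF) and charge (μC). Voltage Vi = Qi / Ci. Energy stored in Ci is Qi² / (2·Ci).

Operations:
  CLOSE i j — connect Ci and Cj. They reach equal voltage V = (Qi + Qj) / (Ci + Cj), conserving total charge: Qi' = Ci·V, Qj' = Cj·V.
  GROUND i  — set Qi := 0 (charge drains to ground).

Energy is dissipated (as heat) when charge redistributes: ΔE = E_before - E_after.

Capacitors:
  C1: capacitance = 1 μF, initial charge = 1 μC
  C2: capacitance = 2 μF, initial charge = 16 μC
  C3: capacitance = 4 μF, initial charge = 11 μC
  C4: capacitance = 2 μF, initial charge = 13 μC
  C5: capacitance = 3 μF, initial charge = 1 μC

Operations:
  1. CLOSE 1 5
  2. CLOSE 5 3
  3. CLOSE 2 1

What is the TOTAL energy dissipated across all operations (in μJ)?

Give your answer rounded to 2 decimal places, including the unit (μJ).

Answer: 23.26 μJ

Derivation:
Initial: C1(1μF, Q=1μC, V=1.00V), C2(2μF, Q=16μC, V=8.00V), C3(4μF, Q=11μC, V=2.75V), C4(2μF, Q=13μC, V=6.50V), C5(3μF, Q=1μC, V=0.33V)
Op 1: CLOSE 1-5: Q_total=2.00, C_total=4.00, V=0.50; Q1=0.50, Q5=1.50; dissipated=0.167
Op 2: CLOSE 5-3: Q_total=12.50, C_total=7.00, V=1.79; Q5=5.36, Q3=7.14; dissipated=4.339
Op 3: CLOSE 2-1: Q_total=16.50, C_total=3.00, V=5.50; Q2=11.00, Q1=5.50; dissipated=18.750
Total dissipated: 23.256 μJ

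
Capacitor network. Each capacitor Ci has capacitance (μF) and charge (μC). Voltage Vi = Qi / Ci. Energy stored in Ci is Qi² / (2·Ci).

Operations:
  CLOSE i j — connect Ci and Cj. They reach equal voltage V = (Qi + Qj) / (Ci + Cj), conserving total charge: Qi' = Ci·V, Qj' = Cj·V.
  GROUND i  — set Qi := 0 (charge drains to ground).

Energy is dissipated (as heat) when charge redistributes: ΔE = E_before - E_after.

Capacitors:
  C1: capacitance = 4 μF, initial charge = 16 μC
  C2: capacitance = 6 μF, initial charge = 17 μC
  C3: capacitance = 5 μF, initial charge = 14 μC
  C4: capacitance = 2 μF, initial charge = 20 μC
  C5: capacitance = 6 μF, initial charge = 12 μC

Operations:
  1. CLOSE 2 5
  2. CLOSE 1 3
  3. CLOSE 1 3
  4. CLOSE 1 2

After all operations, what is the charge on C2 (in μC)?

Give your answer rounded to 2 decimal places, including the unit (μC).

Answer: 16.70 μC

Derivation:
Initial: C1(4μF, Q=16μC, V=4.00V), C2(6μF, Q=17μC, V=2.83V), C3(5μF, Q=14μC, V=2.80V), C4(2μF, Q=20μC, V=10.00V), C5(6μF, Q=12μC, V=2.00V)
Op 1: CLOSE 2-5: Q_total=29.00, C_total=12.00, V=2.42; Q2=14.50, Q5=14.50; dissipated=1.042
Op 2: CLOSE 1-3: Q_total=30.00, C_total=9.00, V=3.33; Q1=13.33, Q3=16.67; dissipated=1.600
Op 3: CLOSE 1-3: Q_total=30.00, C_total=9.00, V=3.33; Q1=13.33, Q3=16.67; dissipated=0.000
Op 4: CLOSE 1-2: Q_total=27.83, C_total=10.00, V=2.78; Q1=11.13, Q2=16.70; dissipated=1.008
Final charges: Q1=11.13, Q2=16.70, Q3=16.67, Q4=20.00, Q5=14.50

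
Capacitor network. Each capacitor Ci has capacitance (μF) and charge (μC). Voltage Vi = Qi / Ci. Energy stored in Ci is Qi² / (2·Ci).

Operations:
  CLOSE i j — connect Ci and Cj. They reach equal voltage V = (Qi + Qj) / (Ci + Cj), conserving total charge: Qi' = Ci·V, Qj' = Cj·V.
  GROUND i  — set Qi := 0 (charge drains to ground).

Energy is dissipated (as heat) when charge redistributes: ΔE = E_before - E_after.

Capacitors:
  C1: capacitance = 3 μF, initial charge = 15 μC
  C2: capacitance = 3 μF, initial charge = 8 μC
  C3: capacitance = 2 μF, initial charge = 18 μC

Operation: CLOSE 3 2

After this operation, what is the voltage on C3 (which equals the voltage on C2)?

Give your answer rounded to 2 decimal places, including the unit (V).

Initial: C1(3μF, Q=15μC, V=5.00V), C2(3μF, Q=8μC, V=2.67V), C3(2μF, Q=18μC, V=9.00V)
Op 1: CLOSE 3-2: Q_total=26.00, C_total=5.00, V=5.20; Q3=10.40, Q2=15.60; dissipated=24.067

Answer: 5.20 V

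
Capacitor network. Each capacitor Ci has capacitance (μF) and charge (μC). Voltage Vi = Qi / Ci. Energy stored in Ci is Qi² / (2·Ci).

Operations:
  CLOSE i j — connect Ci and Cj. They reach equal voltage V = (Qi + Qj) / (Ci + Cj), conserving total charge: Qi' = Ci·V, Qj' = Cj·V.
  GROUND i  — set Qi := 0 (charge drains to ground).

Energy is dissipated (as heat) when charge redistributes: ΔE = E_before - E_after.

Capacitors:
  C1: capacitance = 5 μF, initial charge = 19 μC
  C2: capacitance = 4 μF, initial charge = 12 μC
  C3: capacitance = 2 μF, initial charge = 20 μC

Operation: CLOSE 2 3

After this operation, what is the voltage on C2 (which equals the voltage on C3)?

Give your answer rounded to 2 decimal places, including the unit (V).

Initial: C1(5μF, Q=19μC, V=3.80V), C2(4μF, Q=12μC, V=3.00V), C3(2μF, Q=20μC, V=10.00V)
Op 1: CLOSE 2-3: Q_total=32.00, C_total=6.00, V=5.33; Q2=21.33, Q3=10.67; dissipated=32.667

Answer: 5.33 V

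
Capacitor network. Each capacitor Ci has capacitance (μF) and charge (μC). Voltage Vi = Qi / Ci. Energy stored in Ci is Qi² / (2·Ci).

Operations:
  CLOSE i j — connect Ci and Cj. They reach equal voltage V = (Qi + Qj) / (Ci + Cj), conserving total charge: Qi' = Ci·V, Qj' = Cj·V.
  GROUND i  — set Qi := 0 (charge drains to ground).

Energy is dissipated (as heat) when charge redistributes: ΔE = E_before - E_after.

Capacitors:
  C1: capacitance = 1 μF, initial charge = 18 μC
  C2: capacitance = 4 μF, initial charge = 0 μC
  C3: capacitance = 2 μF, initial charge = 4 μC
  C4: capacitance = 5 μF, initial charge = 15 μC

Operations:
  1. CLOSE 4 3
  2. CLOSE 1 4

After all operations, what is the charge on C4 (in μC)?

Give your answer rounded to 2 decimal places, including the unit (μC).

Initial: C1(1μF, Q=18μC, V=18.00V), C2(4μF, Q=0μC, V=0.00V), C3(2μF, Q=4μC, V=2.00V), C4(5μF, Q=15μC, V=3.00V)
Op 1: CLOSE 4-3: Q_total=19.00, C_total=7.00, V=2.71; Q4=13.57, Q3=5.43; dissipated=0.714
Op 2: CLOSE 1-4: Q_total=31.57, C_total=6.00, V=5.26; Q1=5.26, Q4=26.31; dissipated=97.355
Final charges: Q1=5.26, Q2=0.00, Q3=5.43, Q4=26.31

Answer: 26.31 μC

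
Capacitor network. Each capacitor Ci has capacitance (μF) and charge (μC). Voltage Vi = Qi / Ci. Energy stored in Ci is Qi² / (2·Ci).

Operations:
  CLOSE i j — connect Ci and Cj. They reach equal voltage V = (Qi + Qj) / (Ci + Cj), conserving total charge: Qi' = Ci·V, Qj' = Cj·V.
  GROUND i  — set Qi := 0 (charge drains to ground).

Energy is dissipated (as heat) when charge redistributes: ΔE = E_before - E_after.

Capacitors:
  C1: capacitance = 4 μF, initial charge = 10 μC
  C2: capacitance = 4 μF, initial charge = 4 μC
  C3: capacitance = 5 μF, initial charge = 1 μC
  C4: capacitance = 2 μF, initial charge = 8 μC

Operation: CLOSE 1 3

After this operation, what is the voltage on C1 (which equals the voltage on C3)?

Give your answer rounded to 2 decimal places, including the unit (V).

Initial: C1(4μF, Q=10μC, V=2.50V), C2(4μF, Q=4μC, V=1.00V), C3(5μF, Q=1μC, V=0.20V), C4(2μF, Q=8μC, V=4.00V)
Op 1: CLOSE 1-3: Q_total=11.00, C_total=9.00, V=1.22; Q1=4.89, Q3=6.11; dissipated=5.878

Answer: 1.22 V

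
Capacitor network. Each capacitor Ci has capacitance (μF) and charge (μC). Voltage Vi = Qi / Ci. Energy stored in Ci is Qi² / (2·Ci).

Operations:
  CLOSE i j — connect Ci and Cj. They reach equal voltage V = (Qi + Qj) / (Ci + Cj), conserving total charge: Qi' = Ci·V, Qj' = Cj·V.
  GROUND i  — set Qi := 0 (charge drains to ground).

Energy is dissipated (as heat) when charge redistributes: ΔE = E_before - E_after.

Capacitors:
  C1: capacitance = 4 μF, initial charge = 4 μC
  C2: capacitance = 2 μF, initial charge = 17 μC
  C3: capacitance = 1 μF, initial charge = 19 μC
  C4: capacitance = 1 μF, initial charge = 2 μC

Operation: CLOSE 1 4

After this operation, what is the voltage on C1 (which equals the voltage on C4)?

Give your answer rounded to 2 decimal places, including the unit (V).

Answer: 1.20 V

Derivation:
Initial: C1(4μF, Q=4μC, V=1.00V), C2(2μF, Q=17μC, V=8.50V), C3(1μF, Q=19μC, V=19.00V), C4(1μF, Q=2μC, V=2.00V)
Op 1: CLOSE 1-4: Q_total=6.00, C_total=5.00, V=1.20; Q1=4.80, Q4=1.20; dissipated=0.400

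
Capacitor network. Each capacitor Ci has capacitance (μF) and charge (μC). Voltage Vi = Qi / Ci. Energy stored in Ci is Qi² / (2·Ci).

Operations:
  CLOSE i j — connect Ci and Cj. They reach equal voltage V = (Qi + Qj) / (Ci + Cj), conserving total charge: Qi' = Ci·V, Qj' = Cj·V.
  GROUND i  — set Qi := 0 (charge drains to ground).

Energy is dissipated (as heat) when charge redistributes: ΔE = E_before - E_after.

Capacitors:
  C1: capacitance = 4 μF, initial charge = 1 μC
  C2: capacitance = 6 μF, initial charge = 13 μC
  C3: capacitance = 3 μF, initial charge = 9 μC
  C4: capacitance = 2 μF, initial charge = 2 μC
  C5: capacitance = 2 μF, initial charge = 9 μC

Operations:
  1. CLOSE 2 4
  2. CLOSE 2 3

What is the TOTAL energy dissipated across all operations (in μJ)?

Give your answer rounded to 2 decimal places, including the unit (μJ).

Initial: C1(4μF, Q=1μC, V=0.25V), C2(6μF, Q=13μC, V=2.17V), C3(3μF, Q=9μC, V=3.00V), C4(2μF, Q=2μC, V=1.00V), C5(2μF, Q=9μC, V=4.50V)
Op 1: CLOSE 2-4: Q_total=15.00, C_total=8.00, V=1.88; Q2=11.25, Q4=3.75; dissipated=1.021
Op 2: CLOSE 2-3: Q_total=20.25, C_total=9.00, V=2.25; Q2=13.50, Q3=6.75; dissipated=1.266
Total dissipated: 2.286 μJ

Answer: 2.29 μJ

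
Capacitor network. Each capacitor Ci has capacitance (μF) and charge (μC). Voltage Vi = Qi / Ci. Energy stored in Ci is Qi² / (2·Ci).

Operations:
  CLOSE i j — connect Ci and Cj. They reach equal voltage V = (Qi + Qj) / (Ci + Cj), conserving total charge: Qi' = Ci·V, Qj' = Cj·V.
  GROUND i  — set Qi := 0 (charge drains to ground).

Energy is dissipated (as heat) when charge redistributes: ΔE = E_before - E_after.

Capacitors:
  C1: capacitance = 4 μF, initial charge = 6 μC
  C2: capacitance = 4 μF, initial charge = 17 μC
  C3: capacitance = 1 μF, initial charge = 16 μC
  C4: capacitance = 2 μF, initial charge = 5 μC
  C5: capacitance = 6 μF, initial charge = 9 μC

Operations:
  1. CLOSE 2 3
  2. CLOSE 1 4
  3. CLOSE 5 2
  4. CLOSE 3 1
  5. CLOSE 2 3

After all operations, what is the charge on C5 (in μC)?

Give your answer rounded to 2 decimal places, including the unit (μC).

Initial: C1(4μF, Q=6μC, V=1.50V), C2(4μF, Q=17μC, V=4.25V), C3(1μF, Q=16μC, V=16.00V), C4(2μF, Q=5μC, V=2.50V), C5(6μF, Q=9μC, V=1.50V)
Op 1: CLOSE 2-3: Q_total=33.00, C_total=5.00, V=6.60; Q2=26.40, Q3=6.60; dissipated=55.225
Op 2: CLOSE 1-4: Q_total=11.00, C_total=6.00, V=1.83; Q1=7.33, Q4=3.67; dissipated=0.667
Op 3: CLOSE 5-2: Q_total=35.40, C_total=10.00, V=3.54; Q5=21.24, Q2=14.16; dissipated=31.212
Op 4: CLOSE 3-1: Q_total=13.93, C_total=5.00, V=2.79; Q3=2.79, Q1=11.15; dissipated=9.088
Op 5: CLOSE 2-3: Q_total=16.95, C_total=5.00, V=3.39; Q2=13.56, Q3=3.39; dissipated=0.227
Final charges: Q1=11.15, Q2=13.56, Q3=3.39, Q4=3.67, Q5=21.24

Answer: 21.24 μC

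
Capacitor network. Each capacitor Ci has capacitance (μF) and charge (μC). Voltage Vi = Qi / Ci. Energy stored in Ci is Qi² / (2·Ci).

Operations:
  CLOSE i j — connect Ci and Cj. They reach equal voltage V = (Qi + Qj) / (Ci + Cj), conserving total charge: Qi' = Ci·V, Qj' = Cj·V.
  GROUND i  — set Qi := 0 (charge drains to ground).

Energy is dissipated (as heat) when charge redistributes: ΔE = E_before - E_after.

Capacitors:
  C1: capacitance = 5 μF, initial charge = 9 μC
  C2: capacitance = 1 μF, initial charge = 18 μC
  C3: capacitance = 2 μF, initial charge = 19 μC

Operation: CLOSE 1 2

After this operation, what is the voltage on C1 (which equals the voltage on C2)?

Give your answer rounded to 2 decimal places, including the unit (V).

Initial: C1(5μF, Q=9μC, V=1.80V), C2(1μF, Q=18μC, V=18.00V), C3(2μF, Q=19μC, V=9.50V)
Op 1: CLOSE 1-2: Q_total=27.00, C_total=6.00, V=4.50; Q1=22.50, Q2=4.50; dissipated=109.350

Answer: 4.50 V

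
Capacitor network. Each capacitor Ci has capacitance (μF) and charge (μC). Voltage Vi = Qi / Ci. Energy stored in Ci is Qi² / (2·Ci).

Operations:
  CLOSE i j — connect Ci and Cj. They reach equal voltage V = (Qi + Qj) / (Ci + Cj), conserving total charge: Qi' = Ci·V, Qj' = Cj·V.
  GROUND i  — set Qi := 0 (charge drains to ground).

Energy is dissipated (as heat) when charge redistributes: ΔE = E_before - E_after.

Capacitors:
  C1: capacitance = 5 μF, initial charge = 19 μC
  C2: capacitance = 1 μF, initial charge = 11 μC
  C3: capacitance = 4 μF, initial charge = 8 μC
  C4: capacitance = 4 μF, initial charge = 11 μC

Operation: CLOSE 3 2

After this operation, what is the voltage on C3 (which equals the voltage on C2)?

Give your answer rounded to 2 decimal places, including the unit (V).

Initial: C1(5μF, Q=19μC, V=3.80V), C2(1μF, Q=11μC, V=11.00V), C3(4μF, Q=8μC, V=2.00V), C4(4μF, Q=11μC, V=2.75V)
Op 1: CLOSE 3-2: Q_total=19.00, C_total=5.00, V=3.80; Q3=15.20, Q2=3.80; dissipated=32.400

Answer: 3.80 V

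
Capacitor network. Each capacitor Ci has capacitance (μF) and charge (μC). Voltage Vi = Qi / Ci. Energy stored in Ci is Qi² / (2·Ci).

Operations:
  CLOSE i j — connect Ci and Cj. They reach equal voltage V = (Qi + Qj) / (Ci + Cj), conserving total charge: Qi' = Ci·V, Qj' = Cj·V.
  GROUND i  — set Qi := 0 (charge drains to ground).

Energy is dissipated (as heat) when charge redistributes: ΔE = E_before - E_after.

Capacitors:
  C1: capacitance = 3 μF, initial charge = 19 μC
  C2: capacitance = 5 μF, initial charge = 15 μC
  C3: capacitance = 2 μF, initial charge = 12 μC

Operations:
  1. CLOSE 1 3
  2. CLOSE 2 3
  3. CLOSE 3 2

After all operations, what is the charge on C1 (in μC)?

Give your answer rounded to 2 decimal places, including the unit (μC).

Initial: C1(3μF, Q=19μC, V=6.33V), C2(5μF, Q=15μC, V=3.00V), C3(2μF, Q=12μC, V=6.00V)
Op 1: CLOSE 1-3: Q_total=31.00, C_total=5.00, V=6.20; Q1=18.60, Q3=12.40; dissipated=0.067
Op 2: CLOSE 2-3: Q_total=27.40, C_total=7.00, V=3.91; Q2=19.57, Q3=7.83; dissipated=7.314
Op 3: CLOSE 3-2: Q_total=27.40, C_total=7.00, V=3.91; Q3=7.83, Q2=19.57; dissipated=0.000
Final charges: Q1=18.60, Q2=19.57, Q3=7.83

Answer: 18.60 μC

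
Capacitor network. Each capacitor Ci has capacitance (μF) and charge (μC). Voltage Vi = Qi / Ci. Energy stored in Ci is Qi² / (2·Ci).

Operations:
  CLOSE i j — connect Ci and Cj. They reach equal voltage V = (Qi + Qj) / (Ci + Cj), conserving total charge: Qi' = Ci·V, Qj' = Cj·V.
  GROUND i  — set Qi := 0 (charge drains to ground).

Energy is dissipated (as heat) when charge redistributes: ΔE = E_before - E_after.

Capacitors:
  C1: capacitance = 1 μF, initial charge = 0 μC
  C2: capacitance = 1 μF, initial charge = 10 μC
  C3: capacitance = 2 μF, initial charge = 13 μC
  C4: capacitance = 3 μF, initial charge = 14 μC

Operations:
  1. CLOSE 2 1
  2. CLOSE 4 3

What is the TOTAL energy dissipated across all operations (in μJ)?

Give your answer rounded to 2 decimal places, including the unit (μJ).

Answer: 27.02 μJ

Derivation:
Initial: C1(1μF, Q=0μC, V=0.00V), C2(1μF, Q=10μC, V=10.00V), C3(2μF, Q=13μC, V=6.50V), C4(3μF, Q=14μC, V=4.67V)
Op 1: CLOSE 2-1: Q_total=10.00, C_total=2.00, V=5.00; Q2=5.00, Q1=5.00; dissipated=25.000
Op 2: CLOSE 4-3: Q_total=27.00, C_total=5.00, V=5.40; Q4=16.20, Q3=10.80; dissipated=2.017
Total dissipated: 27.017 μJ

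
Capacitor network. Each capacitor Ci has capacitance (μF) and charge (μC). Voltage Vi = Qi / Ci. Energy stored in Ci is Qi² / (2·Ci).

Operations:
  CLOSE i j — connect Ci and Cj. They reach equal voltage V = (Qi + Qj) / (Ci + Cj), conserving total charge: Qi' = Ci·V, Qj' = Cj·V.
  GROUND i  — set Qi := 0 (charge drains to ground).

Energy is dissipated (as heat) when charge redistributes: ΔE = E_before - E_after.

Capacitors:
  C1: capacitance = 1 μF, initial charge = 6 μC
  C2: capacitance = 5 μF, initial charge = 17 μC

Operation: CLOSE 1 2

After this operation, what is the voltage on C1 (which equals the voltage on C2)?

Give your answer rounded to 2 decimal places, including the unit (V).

Initial: C1(1μF, Q=6μC, V=6.00V), C2(5μF, Q=17μC, V=3.40V)
Op 1: CLOSE 1-2: Q_total=23.00, C_total=6.00, V=3.83; Q1=3.83, Q2=19.17; dissipated=2.817

Answer: 3.83 V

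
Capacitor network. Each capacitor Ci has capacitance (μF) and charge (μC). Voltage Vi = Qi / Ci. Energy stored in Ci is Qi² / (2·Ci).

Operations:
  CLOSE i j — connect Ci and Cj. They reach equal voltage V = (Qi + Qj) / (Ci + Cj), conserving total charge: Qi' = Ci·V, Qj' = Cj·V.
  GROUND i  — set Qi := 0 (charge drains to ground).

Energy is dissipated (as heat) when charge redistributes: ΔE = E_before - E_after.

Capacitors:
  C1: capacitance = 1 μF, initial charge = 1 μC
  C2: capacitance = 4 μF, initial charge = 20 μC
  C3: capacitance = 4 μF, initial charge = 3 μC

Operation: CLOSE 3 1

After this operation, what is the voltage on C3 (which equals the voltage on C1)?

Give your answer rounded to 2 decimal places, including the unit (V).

Initial: C1(1μF, Q=1μC, V=1.00V), C2(4μF, Q=20μC, V=5.00V), C3(4μF, Q=3μC, V=0.75V)
Op 1: CLOSE 3-1: Q_total=4.00, C_total=5.00, V=0.80; Q3=3.20, Q1=0.80; dissipated=0.025

Answer: 0.80 V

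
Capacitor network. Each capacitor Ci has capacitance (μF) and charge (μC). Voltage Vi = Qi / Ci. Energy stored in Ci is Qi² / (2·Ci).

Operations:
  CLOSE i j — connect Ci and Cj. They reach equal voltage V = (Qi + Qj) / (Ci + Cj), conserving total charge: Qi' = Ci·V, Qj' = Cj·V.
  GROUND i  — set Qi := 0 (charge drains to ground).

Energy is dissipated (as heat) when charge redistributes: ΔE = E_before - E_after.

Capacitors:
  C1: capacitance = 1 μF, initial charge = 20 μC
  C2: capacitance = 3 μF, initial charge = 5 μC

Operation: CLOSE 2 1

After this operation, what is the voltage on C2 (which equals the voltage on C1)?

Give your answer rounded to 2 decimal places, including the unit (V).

Initial: C1(1μF, Q=20μC, V=20.00V), C2(3μF, Q=5μC, V=1.67V)
Op 1: CLOSE 2-1: Q_total=25.00, C_total=4.00, V=6.25; Q2=18.75, Q1=6.25; dissipated=126.042

Answer: 6.25 V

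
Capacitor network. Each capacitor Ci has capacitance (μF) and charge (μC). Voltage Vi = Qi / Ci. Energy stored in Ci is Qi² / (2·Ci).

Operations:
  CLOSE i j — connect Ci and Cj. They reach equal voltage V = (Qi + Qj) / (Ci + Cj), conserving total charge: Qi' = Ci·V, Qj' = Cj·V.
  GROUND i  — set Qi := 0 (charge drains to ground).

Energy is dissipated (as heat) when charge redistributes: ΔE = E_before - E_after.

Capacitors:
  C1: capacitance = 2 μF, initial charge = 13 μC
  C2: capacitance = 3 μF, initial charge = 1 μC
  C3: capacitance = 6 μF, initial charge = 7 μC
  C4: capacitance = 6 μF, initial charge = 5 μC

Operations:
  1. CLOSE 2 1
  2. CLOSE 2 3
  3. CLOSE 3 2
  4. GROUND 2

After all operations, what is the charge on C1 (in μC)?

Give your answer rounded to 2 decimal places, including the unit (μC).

Answer: 5.60 μC

Derivation:
Initial: C1(2μF, Q=13μC, V=6.50V), C2(3μF, Q=1μC, V=0.33V), C3(6μF, Q=7μC, V=1.17V), C4(6μF, Q=5μC, V=0.83V)
Op 1: CLOSE 2-1: Q_total=14.00, C_total=5.00, V=2.80; Q2=8.40, Q1=5.60; dissipated=22.817
Op 2: CLOSE 2-3: Q_total=15.40, C_total=9.00, V=1.71; Q2=5.13, Q3=10.27; dissipated=2.668
Op 3: CLOSE 3-2: Q_total=15.40, C_total=9.00, V=1.71; Q3=10.27, Q2=5.13; dissipated=0.000
Op 4: GROUND 2: Q2=0; energy lost=4.392
Final charges: Q1=5.60, Q2=0.00, Q3=10.27, Q4=5.00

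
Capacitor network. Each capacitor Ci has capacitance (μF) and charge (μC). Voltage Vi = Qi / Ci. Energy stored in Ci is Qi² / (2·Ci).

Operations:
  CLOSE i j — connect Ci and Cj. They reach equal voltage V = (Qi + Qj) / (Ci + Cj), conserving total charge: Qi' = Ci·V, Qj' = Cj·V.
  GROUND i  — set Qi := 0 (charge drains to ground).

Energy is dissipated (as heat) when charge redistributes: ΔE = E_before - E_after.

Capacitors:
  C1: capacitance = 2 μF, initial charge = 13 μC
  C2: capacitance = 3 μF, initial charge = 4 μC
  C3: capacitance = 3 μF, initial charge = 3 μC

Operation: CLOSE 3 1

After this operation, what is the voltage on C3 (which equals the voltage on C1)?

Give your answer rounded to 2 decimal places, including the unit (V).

Initial: C1(2μF, Q=13μC, V=6.50V), C2(3μF, Q=4μC, V=1.33V), C3(3μF, Q=3μC, V=1.00V)
Op 1: CLOSE 3-1: Q_total=16.00, C_total=5.00, V=3.20; Q3=9.60, Q1=6.40; dissipated=18.150

Answer: 3.20 V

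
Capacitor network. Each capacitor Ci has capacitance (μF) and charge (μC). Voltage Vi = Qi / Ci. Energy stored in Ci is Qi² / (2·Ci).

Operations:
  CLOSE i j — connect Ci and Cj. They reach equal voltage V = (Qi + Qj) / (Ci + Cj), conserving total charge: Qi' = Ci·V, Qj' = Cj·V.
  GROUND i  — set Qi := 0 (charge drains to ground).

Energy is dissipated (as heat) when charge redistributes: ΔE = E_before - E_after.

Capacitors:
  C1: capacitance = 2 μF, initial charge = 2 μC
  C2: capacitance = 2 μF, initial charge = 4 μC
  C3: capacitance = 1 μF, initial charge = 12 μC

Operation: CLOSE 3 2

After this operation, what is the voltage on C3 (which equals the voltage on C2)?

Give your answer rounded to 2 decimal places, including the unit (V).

Initial: C1(2μF, Q=2μC, V=1.00V), C2(2μF, Q=4μC, V=2.00V), C3(1μF, Q=12μC, V=12.00V)
Op 1: CLOSE 3-2: Q_total=16.00, C_total=3.00, V=5.33; Q3=5.33, Q2=10.67; dissipated=33.333

Answer: 5.33 V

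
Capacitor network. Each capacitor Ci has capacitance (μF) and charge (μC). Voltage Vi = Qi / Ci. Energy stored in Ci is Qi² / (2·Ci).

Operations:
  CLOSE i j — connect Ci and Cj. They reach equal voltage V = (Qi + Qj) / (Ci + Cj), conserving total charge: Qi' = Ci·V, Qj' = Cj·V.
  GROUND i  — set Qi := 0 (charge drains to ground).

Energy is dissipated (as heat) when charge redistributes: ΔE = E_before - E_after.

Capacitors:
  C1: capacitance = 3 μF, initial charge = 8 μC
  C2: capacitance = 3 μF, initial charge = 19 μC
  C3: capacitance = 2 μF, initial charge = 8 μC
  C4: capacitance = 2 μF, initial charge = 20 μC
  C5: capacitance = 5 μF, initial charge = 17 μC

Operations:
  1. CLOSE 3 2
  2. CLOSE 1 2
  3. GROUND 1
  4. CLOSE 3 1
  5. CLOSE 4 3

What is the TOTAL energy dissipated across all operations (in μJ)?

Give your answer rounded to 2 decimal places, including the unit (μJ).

Answer: 81.50 μJ

Derivation:
Initial: C1(3μF, Q=8μC, V=2.67V), C2(3μF, Q=19μC, V=6.33V), C3(2μF, Q=8μC, V=4.00V), C4(2μF, Q=20μC, V=10.00V), C5(5μF, Q=17μC, V=3.40V)
Op 1: CLOSE 3-2: Q_total=27.00, C_total=5.00, V=5.40; Q3=10.80, Q2=16.20; dissipated=3.267
Op 2: CLOSE 1-2: Q_total=24.20, C_total=6.00, V=4.03; Q1=12.10, Q2=12.10; dissipated=5.603
Op 3: GROUND 1: Q1=0; energy lost=24.402
Op 4: CLOSE 3-1: Q_total=10.80, C_total=5.00, V=2.16; Q3=4.32, Q1=6.48; dissipated=17.496
Op 5: CLOSE 4-3: Q_total=24.32, C_total=4.00, V=6.08; Q4=12.16, Q3=12.16; dissipated=30.733
Total dissipated: 81.500 μJ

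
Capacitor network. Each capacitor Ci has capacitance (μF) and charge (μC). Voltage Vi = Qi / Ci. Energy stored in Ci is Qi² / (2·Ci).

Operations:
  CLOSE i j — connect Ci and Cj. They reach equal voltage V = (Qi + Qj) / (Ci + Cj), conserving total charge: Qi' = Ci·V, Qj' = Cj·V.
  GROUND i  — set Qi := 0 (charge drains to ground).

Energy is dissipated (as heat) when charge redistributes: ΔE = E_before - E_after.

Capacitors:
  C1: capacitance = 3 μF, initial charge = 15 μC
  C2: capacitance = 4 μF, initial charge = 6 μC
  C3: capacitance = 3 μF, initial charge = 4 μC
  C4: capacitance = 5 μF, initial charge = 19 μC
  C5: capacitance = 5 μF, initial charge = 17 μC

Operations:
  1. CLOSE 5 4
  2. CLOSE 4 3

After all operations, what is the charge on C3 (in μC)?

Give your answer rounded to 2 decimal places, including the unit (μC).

Answer: 8.25 μC

Derivation:
Initial: C1(3μF, Q=15μC, V=5.00V), C2(4μF, Q=6μC, V=1.50V), C3(3μF, Q=4μC, V=1.33V), C4(5μF, Q=19μC, V=3.80V), C5(5μF, Q=17μC, V=3.40V)
Op 1: CLOSE 5-4: Q_total=36.00, C_total=10.00, V=3.60; Q5=18.00, Q4=18.00; dissipated=0.200
Op 2: CLOSE 4-3: Q_total=22.00, C_total=8.00, V=2.75; Q4=13.75, Q3=8.25; dissipated=4.817
Final charges: Q1=15.00, Q2=6.00, Q3=8.25, Q4=13.75, Q5=18.00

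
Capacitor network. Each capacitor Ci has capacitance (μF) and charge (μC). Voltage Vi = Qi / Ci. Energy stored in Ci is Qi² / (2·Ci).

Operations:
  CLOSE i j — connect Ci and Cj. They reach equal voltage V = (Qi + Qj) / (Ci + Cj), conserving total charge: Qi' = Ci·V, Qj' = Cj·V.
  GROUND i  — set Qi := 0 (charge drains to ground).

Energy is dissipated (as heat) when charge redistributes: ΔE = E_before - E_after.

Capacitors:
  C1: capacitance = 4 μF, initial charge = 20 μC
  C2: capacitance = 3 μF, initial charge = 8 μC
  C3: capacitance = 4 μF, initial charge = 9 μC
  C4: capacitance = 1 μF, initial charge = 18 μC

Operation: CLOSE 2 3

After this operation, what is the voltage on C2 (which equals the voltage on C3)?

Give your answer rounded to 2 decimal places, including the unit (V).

Initial: C1(4μF, Q=20μC, V=5.00V), C2(3μF, Q=8μC, V=2.67V), C3(4μF, Q=9μC, V=2.25V), C4(1μF, Q=18μC, V=18.00V)
Op 1: CLOSE 2-3: Q_total=17.00, C_total=7.00, V=2.43; Q2=7.29, Q3=9.71; dissipated=0.149

Answer: 2.43 V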